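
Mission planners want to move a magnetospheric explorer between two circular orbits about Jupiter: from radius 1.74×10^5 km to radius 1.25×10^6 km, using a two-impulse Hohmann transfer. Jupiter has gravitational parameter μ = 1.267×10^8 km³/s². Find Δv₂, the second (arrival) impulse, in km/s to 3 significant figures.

The Hohmann ellipse has a_t = (r₁ + r₂)/2 = 7.120×10^5 km.
On the circular orbit at r = 1.250×10^6 km, v_c = √(μ/r) = 10.068 km/s.
Vis-viva on the transfer ellipse at r = 1.250×10^6 km gives v_t = √[μ(2/r − 1/a_t)] = 4.9770 km/s.
Δv₂ = |v_t − v_c| = |4.9770 − 10.068| = 5.091 km/s.

Δv₂ = 5.09 km/s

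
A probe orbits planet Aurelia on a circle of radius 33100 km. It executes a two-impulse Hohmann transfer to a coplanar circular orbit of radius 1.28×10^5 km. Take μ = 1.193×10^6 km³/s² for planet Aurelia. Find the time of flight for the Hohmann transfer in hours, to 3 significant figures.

Transfer-ellipse semi-major axis a_t = (r₁ + r₂)/2 = (33100 + 1.280×10^5)/2 = 80550 km.
By Kepler's third law the transfer-orbit period is T = 2π√(a_t³/μ), so t = T/2 = 65750 s.
Converting: 65750 s ÷ 3600 s/hour = 18.3 hours.

t = 18.3 hours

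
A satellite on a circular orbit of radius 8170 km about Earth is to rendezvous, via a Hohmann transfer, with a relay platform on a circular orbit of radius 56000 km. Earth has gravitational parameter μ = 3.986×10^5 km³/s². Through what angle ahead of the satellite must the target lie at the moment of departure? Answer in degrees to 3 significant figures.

φ = 102°

Transfer-ellipse semi-major axis a_t = (r₁ + r₂)/2 = (8170 + 56000)/2 = 32085 km.
Transfer time t = π√(a_t³/μ) = 28597.9 s.
The target's mean motion on its circular orbit is ω₂ = √(μ/r₂³) = 4.76416×10^-5 rad/s.
Angle swept by the target during transfer: ω₂·t = 1.36245 rad = 78.06°.
Arrival is 180° from departure on the ellipse, so φ = 180° − 78.06° = 102°.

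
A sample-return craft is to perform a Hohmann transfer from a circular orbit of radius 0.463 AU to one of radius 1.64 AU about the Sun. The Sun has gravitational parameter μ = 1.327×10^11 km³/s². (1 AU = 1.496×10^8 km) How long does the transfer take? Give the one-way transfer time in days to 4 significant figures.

t = 196.9 days

In km: r₁ = 0.463 × 1.496×10^8 = 6.92648×10^7 km; r₂ = 1.64 × 1.496×10^8 = 2.45344×10^8 km.
The Hohmann ellipse has a_t = (r₁ + r₂)/2 = 1.573044×10^8 km.
By Kepler's third law the transfer-orbit period is T = 2π√(a_t³/μ), so t = T/2 = 1.701×10^7 s.
Converting: 1.701×10^7 s ÷ 86400 s/day = 196.9 days.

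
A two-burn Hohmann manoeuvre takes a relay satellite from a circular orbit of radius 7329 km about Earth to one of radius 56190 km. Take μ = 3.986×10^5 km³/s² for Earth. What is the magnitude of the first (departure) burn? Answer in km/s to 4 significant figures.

Semi-major axis of the transfer orbit: a_t = (7329 + 56190)/2 = 31759.5 km.
On the circular orbit at r = 7329 km, v_c = √(μ/r) = 7.3747 km/s.
Vis-viva on the transfer ellipse at r = 7329 km gives v_t = √[μ(2/r − 1/a_t)] = 9.8093 km/s.
Δv₁ = |v_t − v_c| = |9.8093 − 7.3747| = 2.435 km/s.

Δv₁ = 2.435 km/s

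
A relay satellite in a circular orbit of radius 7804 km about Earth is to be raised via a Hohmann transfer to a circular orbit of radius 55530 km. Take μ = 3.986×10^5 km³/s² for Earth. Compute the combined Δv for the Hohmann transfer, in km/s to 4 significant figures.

Δv = 3.666 km/s

Transfer-ellipse semi-major axis a_t = (r₁ + r₂)/2 = (7804 + 55530)/2 = 31667 km.
At r₁ the circular-orbit speed is v₁ = √(μ/r₁) = 7.147 km/s.
Transfer-orbit speed at r₁ (vis-viva equation): v_p = √[μ(2/r₁ − 1/a_t)] = 9.464 km/s.
First burn Δv₁ = |v_p − v₁| = 2.317 km/s.
At r₂, v₂ = √(μ/r₂) = 2.679 km/s.
Transfer-orbit speed at r₂: v_a = √[μ(2/r₂ − 1/a_t)] = 1.330 km/s.
Second burn Δv₂ = |v₂ − v_a| = 1.349 km/s.
Total Δv = Δv₁ + Δv₂ = 3.666 km/s.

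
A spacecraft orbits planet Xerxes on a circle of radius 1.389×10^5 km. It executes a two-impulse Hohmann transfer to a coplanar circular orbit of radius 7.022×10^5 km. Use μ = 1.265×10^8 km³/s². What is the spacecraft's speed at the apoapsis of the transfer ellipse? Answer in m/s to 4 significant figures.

Semi-major axis of the transfer orbit: a_t = (1.389×10^5 + 7.022×10^5)/2 = 4.2055×10^5 km.
At apoapsis, r = 7.022×10^5 km.
Vis-viva: v = √[μ(2/r − 1/a_t)] = √[1.265×10^8 × (2/7.022×10^5 − 1/4.2055×10^5)] = 7.714 km/s.

v = 7714 m/s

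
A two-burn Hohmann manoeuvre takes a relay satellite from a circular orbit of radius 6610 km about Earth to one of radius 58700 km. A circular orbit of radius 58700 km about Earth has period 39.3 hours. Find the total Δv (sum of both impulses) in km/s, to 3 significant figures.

From Kepler's third law T² = 4π²r³/μ at r = 58700 km, T = 39.3 hours = 39.3 × 3600 s = 1.4148×10^5 s: μ = 4π²r³/T² = 3.98918×10^5 km³/s².
Transfer-ellipse semi-major axis a_t = (r₁ + r₂)/2 = (6610 + 58700)/2 = 32655 km.
At r₁ the circular-orbit speed is v₁ = √(μ/r₁) = 7.7686 km/s.
On the transfer ellipse at r₁, vis-viva gives v_p = √[μ(2/r₁ − 1/a_t)] = 10.416 km/s.
First burn Δv₁ = |v_p − v₁| = 2.647 km/s.
Circular speed at r₂: v₂ = √(μ/r₂) = 2.607 km/s.
Transfer-orbit speed at r₂: v_a = √[μ(2/r₂ − 1/a_t)] = 1.173 km/s.
Second burn Δv₂ = |v₂ − v_a| = 1.434 km/s.
Total Δv = Δv₁ + Δv₂ = 4.081 km/s.

Δv = 4.08 km/s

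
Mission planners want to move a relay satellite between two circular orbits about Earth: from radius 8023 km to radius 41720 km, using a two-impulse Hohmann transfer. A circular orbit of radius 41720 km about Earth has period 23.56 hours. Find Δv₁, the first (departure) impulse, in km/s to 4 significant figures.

Δv₁ = 2.080 km/s

From Kepler's third law T² = 4π²r³/μ at r = 41720 km, T = 23.56 hours = 23.56 × 3600 s = 84816 s: μ = 4π²r³/T² = 3.98508×10^5 km³/s².
Transfer-ellipse semi-major axis a_t = (r₁ + r₂)/2 = (8023 + 41720)/2 = 24871.5 km.
On the circular orbit at r = 8023 km, v_c = √(μ/r) = 7.048 km/s.
Vis-viva on the transfer ellipse at r = 8023 km gives v_t = √[μ(2/r − 1/a_t)] = 9.128 km/s.
Δv₁ = |v_t − v_c| = |9.128 − 7.048| = 2.080 km/s.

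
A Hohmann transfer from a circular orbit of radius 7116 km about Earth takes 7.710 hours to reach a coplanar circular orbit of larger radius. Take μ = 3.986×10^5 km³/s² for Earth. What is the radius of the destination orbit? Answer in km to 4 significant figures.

Transfer time t = 7.710 hours = 27756 s, and t = π√(a_t³/μ).
So a_t = (μ t²/π²)^(1/3) = (3.986×10^5 × (27756)² / π²)^(1/3) = 31452 km.
Since a_t = (r₁ + r₂)/2, r₂ = 2a_t − r₁ = 2×31452 − 7116 = 55788 km.

r₂ = 55790 km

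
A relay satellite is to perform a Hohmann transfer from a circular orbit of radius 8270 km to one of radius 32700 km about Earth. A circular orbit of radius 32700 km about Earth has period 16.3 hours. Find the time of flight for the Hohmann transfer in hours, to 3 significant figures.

From Kepler's third law T² = 4π²r³/μ at r = 32700 km, T = 16.3 hours = 16.3 × 3600 s = 58680 s: μ = 4π²r³/T² = 4.00888×10^5 km³/s².
Semi-major axis of the transfer orbit: a_t = (8270 + 32700)/2 = 20485 km.
Half the transfer-orbit period gives t = π√(a_t³/μ) = 14550 s.
Converting: 14550 s ÷ 3600 s/hour = 4.04 hours.

t = 4.04 hours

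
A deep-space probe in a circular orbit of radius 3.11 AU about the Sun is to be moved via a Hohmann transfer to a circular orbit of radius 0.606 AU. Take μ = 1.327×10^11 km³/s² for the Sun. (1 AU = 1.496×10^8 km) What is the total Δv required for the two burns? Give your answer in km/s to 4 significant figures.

In km: r₁ = 3.11 × 1.496×10^8 = 4.65256×10^8 km; r₂ = 0.606 × 1.496×10^8 = 9.06576×10^7 km.
Transfer-ellipse semi-major axis a_t = (r₁ + r₂)/2 = (4.65256×10^8 + 9.06576×10^7)/2 = 2.779568×10^8 km.
Circular speed at r₁: v₁ = √(μ/r₁) = √(1.327×10^11/4.65256×10^8) = 16.888 km/s.
On the transfer ellipse at r₁, vis-viva gives v_a = √[μ(2/r₁ − 1/a_t)] = 9.6450 km/s.
First burn Δv₁ = |v_a − v₁| = 7.243 km/s.
At r₂, v₂ = √(μ/r₂) = 38.26 km/s.
Transfer-orbit speed at r₂: v_p = √[μ(2/r₂ − 1/a_t)] = 49.50 km/s.
Second burn Δv₂ = |v₂ − v_p| = 11.24 km/s.
Δv = Δv₁ + Δv₂ = 7.243 + 11.24 = 18.48 km/s.

Δv = 18.48 km/s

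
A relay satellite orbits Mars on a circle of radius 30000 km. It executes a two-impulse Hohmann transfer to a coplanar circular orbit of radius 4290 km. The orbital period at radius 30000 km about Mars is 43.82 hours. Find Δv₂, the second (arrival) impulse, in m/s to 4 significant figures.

Δv₂ = 1020 m/s

From Kepler's third law T² = 4π²r³/μ at r = 30000 km, T = 43.82 hours = 43.82 × 3600 s = 1.57752×10^5 s: μ = 4π²r³/T² = 42832.5 km³/s².
Semi-major axis of the transfer orbit: a_t = (30000 + 4290)/2 = 17145 km.
Circular speed at r = 4290 km: v_c = √(μ/r) = 3.160 km/s.
Vis-viva on the transfer ellipse at r = 4290 km gives v_t = √[μ(2/r − 1/a_t)] = 4.180 km/s.
Δv₂ = |v_t − v_c| = |4.180 − 3.160| = 1.020 km/s.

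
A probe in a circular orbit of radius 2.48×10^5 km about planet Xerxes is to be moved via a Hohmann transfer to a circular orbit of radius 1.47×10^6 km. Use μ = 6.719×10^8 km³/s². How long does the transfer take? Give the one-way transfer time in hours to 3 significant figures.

Semi-major axis of the transfer orbit: a_t = (2.480×10^5 + 1.470×10^6)/2 = 8.590×10^5 km.
Half the transfer-orbit period gives t = π√(a_t³/μ) = 96490 s.
Converting: 96490 s ÷ 3600 s/hour = 26.8 hours.

t = 26.8 hours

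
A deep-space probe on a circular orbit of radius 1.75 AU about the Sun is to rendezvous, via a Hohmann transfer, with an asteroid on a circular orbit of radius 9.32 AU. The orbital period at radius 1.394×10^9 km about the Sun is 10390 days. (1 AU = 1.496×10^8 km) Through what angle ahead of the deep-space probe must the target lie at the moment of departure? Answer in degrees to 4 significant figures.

From Kepler's third law T² = 4π²r³/μ at r = 1.394×10^9 km, T = 10390 days = 10390 × 86400 s = 8.97696×10^8 s: μ = 4π²r³/T² = 1.32706×10^11 km³/s².
In km: r₁ = 1.75 × 1.496×10^8 = 2.618×10^8 km; r₂ = 9.32 × 1.496×10^8 = 1.394272×10^9 km.
Semi-major axis of the transfer orbit: a_t = (2.618×10^8 + 1.394272×10^9)/2 = 8.28036×10^8 km.
Transfer time t = π√(a_t³/μ) = 2.0548×10^8 s.
The target's mean motion on its circular orbit is ω₂ = √(μ/r₂³) = 6.9972×10^-9 rad/s.
Angle swept by the target during transfer: ω₂·t = 1.4378 rad = 82.38°.
Arrival is 180° from departure on the ellipse, so φ = 180° − 82.38° = 97.62°.

φ = 97.62°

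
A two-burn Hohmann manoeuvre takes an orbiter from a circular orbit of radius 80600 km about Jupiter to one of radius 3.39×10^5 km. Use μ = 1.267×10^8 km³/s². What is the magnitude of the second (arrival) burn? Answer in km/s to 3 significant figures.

Transfer-ellipse semi-major axis a_t = (r₁ + r₂)/2 = (80600 + 3.390×10^5)/2 = 2.098×10^5 km.
On the circular orbit at r = 3.390×10^5 km, v_c = √(μ/r) = 19.33 km/s.
Vis-viva on the transfer ellipse at r = 3.390×10^5 km gives v_t = √[μ(2/r − 1/a_t)] = 11.98 km/s.
Δv₂ = |v_t − v_c| = |11.98 − 19.33| = 7.350 km/s.

Δv₂ = 7.35 km/s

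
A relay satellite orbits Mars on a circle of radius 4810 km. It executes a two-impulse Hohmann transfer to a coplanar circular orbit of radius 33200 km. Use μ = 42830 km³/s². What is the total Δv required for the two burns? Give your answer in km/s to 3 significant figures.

Δv = 1.52 km/s

Transfer-ellipse semi-major axis a_t = (r₁ + r₂)/2 = (4810 + 33200)/2 = 19005 km.
Circular speed at r₁: v₁ = √(μ/r₁) = √(42830/4810) = 2.984 km/s.
Transfer-orbit speed at r₁ (vis-viva equation): v_p = √[μ(2/r₁ − 1/a_t)] = 3.944 km/s.
First burn Δv₁ = |v_p − v₁| = 0.9600 km/s.
At r₂, v₂ = √(μ/r₂) = 1.1358 km/s.
Transfer-orbit speed at r₂: v_a = √[μ(2/r₂ − 1/a_t)] = 0.57140 km/s.
Second burn Δv₂ = |v₂ − v_a| = 0.5644 km/s.
Total Δv = Δv₁ + Δv₂ = 1.524 km/s.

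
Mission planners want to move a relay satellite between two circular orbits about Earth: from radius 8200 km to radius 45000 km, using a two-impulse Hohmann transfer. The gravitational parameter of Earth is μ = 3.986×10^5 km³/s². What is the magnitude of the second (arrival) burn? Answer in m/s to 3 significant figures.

Δv₂ = 1320 m/s

Semi-major axis of the transfer orbit: a_t = (8200 + 45000)/2 = 26600 km.
Circular speed at r = 45000 km: v_c = √(μ/r) = 2.976 km/s.
Vis-viva on the transfer ellipse at r = 45000 km gives v_t = √[μ(2/r − 1/a_t)] = 1.652 km/s.
Δv₂ = |v_t − v_c| = |1.652 − 2.976| = 1.324 km/s.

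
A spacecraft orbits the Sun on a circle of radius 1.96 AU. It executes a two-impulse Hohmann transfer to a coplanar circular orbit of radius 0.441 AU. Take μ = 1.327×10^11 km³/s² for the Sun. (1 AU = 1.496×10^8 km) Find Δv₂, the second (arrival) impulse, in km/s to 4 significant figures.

In km: r₁ = 1.96 × 1.496×10^8 = 2.93216×10^8 km; r₂ = 0.441 × 1.496×10^8 = 6.59736×10^7 km.
Semi-major axis of the transfer orbit: a_t = (2.93216×10^8 + 6.59736×10^7)/2 = 1.795948×10^8 km.
On the circular orbit at r = 6.59736×10^7 km, v_c = √(μ/r) = 44.85 km/s.
Vis-viva on the transfer ellipse at r = 6.59736×10^7 km gives v_t = √[μ(2/r − 1/a_t)] = 57.31 km/s.
Δv₂ = |v_t − v_c| = |57.31 − 44.85| = 12.46 km/s.

Δv₂ = 12.46 km/s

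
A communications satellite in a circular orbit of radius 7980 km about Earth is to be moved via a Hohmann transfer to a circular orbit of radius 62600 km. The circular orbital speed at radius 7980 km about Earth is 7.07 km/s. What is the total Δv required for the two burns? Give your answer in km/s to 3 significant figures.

From the circular-orbit relation v² = μ/r at r = 7980 km: μ = v²r = (7.07)² × 7980 = 3.98880×10^5 km³/s².
Transfer-ellipse semi-major axis a_t = (r₁ + r₂)/2 = (7980 + 62600)/2 = 35290 km.
Circular speed at r₁: v₁ = √(μ/r₁) = √(3.98880×10^5/7980) = 7.070 km/s.
On the transfer ellipse at r₁, vis-viva equation gives v_p = √[μ(2/r₁ − 1/a_t)] = 9.416 km/s.
First burn Δv₁ = |v_p − v₁| = 2.346 km/s.
At r₂, v₂ = √(μ/r₂) = 2.524 km/s.
Transfer-orbit speed at r₂: v_a = √[μ(2/r₂ − 1/a_t)] = 1.200 km/s.
Second burn Δv₂ = |v₂ − v_a| = 1.324 km/s.
Total Δv = Δv₁ + Δv₂ = 3.670 km/s.

Δv = 3.67 km/s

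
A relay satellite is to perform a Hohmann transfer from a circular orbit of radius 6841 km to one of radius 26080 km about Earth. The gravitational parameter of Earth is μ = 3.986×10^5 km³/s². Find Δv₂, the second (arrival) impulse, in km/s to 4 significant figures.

Δv₂ = 1.389 km/s

The Hohmann ellipse has a_t = (r₁ + r₂)/2 = 16460.5 km.
Circular speed at r = 26080 km: v_c = √(μ/r) = 3.909 km/s.
Vis-viva on the transfer ellipse at r = 26080 km gives v_t = √[μ(2/r − 1/a_t)] = 2.520 km/s.
Δv₂ = |v_t − v_c| = |2.520 − 3.909| = 1.389 km/s.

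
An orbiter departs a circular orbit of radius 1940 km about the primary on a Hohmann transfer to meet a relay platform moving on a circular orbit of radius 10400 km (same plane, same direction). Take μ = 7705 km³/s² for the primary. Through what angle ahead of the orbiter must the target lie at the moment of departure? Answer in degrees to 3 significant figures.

φ = 97.7°

Semi-major axis of the transfer orbit: a_t = (1940 + 10400)/2 = 6170 km.
Transfer time t = π√(a_t³/μ) = 17345.7 s.
Target angular speed ω₂ = √(μ/r₂³) = 8.27630×10^-5 rad/s.
Angle swept by the target during transfer: ω₂·t = 1.43558 rad = 82.253°.
The orbiter traverses 180° on the transfer ellipse, so the target must lead by 180° − 82.253° = 97.7°.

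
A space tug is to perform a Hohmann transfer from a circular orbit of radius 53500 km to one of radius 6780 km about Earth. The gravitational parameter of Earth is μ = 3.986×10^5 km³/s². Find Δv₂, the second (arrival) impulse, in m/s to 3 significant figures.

Transfer-ellipse semi-major axis a_t = (r₁ + r₂)/2 = (53500 + 6780)/2 = 30140 km.
Circular speed at r = 6780 km: v_c = √(μ/r) = 7.66750 km/s.
Transfer-orbit speed at the same r (vis-viva, a = a_t): v_t = √[μ(2/r − 1/a_t)] = 10.2155 km/s.
Δv₂ = |v_t − v_c| = |10.2155 − 7.66750| = 2.548 km/s.

Δv₂ = 2550 m/s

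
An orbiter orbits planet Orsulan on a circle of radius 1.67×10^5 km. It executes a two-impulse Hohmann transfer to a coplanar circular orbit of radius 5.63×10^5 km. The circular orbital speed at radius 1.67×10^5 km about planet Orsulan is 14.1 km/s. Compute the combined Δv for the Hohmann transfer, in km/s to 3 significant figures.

From the circular-orbit relation v² = μ/r at r = 1.67×10^5 km: μ = v²r = (14.1)² × 1.67×10^5 = 3.32013×10^7 km³/s².
Transfer-ellipse semi-major axis a_t = (r₁ + r₂)/2 = (1.670×10^5 + 5.630×10^5)/2 = 3.650×10^5 km.
Circular speed at r₁: v₁ = √(μ/r₁) = √(3.32013×10^7/1.670×10^5) = 14.100 km/s.
Transfer-orbit speed at r₁ (vis-viva equation): v_p = √[μ(2/r₁ − 1/a_t)] = 17.512 km/s.
First burn Δv₁ = |v_p − v₁| = 3.412 km/s.
Circular speed at r₂: v₂ = √(μ/r₂) = 7.679 km/s.
Transfer-orbit speed at r₂: v_a = √[μ(2/r₂ − 1/a_t)] = 5.194 km/s.
Second burn Δv₂ = |v₂ − v_a| = 2.485 km/s.
Δv = Δv₁ + Δv₂ = 3.412 + 2.485 = 5.897 km/s.

Δv = 5.90 km/s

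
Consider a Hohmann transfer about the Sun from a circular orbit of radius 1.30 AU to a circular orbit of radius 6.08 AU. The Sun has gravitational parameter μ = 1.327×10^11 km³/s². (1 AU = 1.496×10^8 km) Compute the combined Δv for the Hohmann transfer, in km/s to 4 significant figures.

In km: r₁ = 1.30 × 1.496×10^8 = 1.9448×10^8 km; r₂ = 6.08 × 1.496×10^8 = 9.09568×10^8 km.
The Hohmann ellipse has a_t = (r₁ + r₂)/2 = 5.52024×10^8 km.
At r₁ the circular-orbit speed is v₁ = √(μ/r₁) = 26.121 km/s.
On the transfer ellipse at r₁, v² = μ(2/r − 1/a) gives v_p = √[μ(2/r₁ − 1/a_t)] = 33.530 km/s.
First burn Δv₁ = |v_p − v₁| = 7.409 km/s.
At r₂, v₂ = √(μ/r₂) = 12.0786 km/s.
Transfer-orbit speed at r₂: v_a = √[μ(2/r₂ − 1/a_t)] = 7.16929 km/s.
Second burn Δv₂ = |v₂ − v_a| = 4.909 km/s.
Total Δv = Δv₁ + Δv₂ = 12.32 km/s.

Δv = 12.32 km/s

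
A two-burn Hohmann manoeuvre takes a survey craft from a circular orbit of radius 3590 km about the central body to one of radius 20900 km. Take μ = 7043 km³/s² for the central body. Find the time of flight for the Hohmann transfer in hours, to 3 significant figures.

The Hohmann ellipse has a_t = (r₁ + r₂)/2 = 12245 km.
Transfer time t = π√(a_t³/μ) = π√((12245)³ / 7043) = 50720 s.
Converting: 50720 s ÷ 3600 s/hour = 14.1 hours.

t = 14.1 hours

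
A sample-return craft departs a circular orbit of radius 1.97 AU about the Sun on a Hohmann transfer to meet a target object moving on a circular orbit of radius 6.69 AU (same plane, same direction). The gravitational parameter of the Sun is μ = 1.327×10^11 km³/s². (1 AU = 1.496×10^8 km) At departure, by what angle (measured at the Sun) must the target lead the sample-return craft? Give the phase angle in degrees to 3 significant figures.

φ = 86.3°

In km: r₁ = 1.97 × 1.496×10^8 = 2.94712×10^8 km; r₂ = 6.69 × 1.496×10^8 = 1.000824×10^9 km.
Semi-major axis of the transfer orbit: a_t = (2.94712×10^8 + 1.000824×10^9)/2 = 6.47768×10^8 km.
Transfer time t = π√(a_t³/μ) = 1.42182×10^8 s.
Target angular speed ω₂ = √(μ/r₂³) = 1.15053×10^-8 rad/s.
Angle swept by the target during transfer: ω₂·t = 1.63585 rad = 93.73°.
The sample-return craft traverses 180° on the transfer ellipse, so the target must lead by 180° − 93.73° = 86.3°.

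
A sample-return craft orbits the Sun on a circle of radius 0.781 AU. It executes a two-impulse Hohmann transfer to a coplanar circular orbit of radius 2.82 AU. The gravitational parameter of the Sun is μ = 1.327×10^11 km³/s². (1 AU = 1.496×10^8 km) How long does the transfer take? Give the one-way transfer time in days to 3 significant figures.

In km: r₁ = 0.781 × 1.496×10^8 = 1.168376×10^8 km; r₂ = 2.82 × 1.496×10^8 = 4.21872×10^8 km.
Transfer-ellipse semi-major axis a_t = (r₁ + r₂)/2 = (1.168376×10^8 + 4.21872×10^8)/2 = 2.693548×10^8 km.
By Kepler's third law the transfer-orbit period is T = 2π√(a_t³/μ), so t = T/2 = 3.812×10^7 s.
Converting: 3.812×10^7 s ÷ 86400 s/day = 441 days.

t = 441 days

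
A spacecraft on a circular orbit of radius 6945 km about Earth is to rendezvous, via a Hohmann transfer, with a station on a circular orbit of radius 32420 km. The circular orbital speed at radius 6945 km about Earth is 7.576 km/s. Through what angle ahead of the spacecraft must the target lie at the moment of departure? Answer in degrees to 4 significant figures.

From the circular-orbit relation v² = μ/r at r = 6945 km: μ = v²r = (7.576)² × 6945 = 3.98614×10^5 km³/s².
Semi-major axis of the transfer orbit: a_t = (6945 + 32420)/2 = 19682.5 km.
The half-period of the transfer ellipse is t = π√(a_t³/μ) = 13740 s.
The target's mean motion on its circular orbit is ω₂ = √(μ/r₂³) = 1.0816×10^-4 rad/s.
Angle swept by the target during transfer: ω₂·t = 1.4861 rad = 85.15°.
The spacecraft traverses 180° on the transfer ellipse, so the target must lead by 180° − 85.15° = 94.85°.

φ = 94.85°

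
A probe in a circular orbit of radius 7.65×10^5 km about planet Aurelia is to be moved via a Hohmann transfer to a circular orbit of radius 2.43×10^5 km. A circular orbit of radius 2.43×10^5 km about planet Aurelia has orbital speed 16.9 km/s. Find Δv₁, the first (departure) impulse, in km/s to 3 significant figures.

From the circular-orbit relation v² = μ/r at r = 2.43×10^5 km: μ = v²r = (16.9)² × 2.43×10^5 = 6.94032×10^7 km³/s².
Transfer-ellipse semi-major axis a_t = (r₁ + r₂)/2 = (7.650×10^5 + 2.430×10^5)/2 = 5.040×10^5 km.
Circular speed at r = 7.650×10^5 km: v_c = √(μ/r) = 9.525 km/s.
Vis-viva on the transfer ellipse at r = 7.650×10^5 km gives v_t = √[μ(2/r − 1/a_t)] = 6.614 km/s.
Δv₁ = |v_t − v_c| = |6.614 − 9.525| = 2.911 km/s.

Δv₁ = 2.91 km/s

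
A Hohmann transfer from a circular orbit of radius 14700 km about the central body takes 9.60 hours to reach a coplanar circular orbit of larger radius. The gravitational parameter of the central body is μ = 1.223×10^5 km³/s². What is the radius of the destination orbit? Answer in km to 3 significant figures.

Transfer time t = 9.60 hours = 34560 s, and t = π√(a_t³/μ).
So a_t = (μ t²/π²)^(1/3) = (1.223×10^5 × (34560)² / π²)^(1/3) = 24552 km.
Since a_t = (r₁ + r₂)/2, r₂ = 2a_t − r₁ = 2×24552 − 14700 = 34404 km.

r₂ = 34400 km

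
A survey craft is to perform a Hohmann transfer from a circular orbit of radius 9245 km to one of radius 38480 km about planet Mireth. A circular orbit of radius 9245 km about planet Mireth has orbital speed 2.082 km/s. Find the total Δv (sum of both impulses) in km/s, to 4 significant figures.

From the circular-orbit relation v² = μ/r at r = 9245 km: μ = v²r = (2.082)² × 9245 = 40074.5 km³/s².
Semi-major axis of the transfer orbit: a_t = (9245 + 38480)/2 = 23862.5 km.
At r₁ the circular-orbit speed is v₁ = √(μ/r₁) = 2.0820 km/s.
Transfer-orbit speed at r₁ (v² = μ(2/r − 1/a)): v_p = √[μ(2/r₁ − 1/a_t)] = 2.6439 km/s.
First burn Δv₁ = |v_p − v₁| = 0.5619 km/s.
At r₂, v₂ = √(μ/r₂) = 1.0205 km/s.
Transfer-orbit speed at r₂: v_a = √[μ(2/r₂ − 1/a_t)] = 0.63520 km/s.
Second burn Δv₂ = |v₂ − v_a| = 0.3853 km/s.
Total Δv = Δv₁ + Δv₂ = 0.9472 km/s.

Δv = 0.9472 km/s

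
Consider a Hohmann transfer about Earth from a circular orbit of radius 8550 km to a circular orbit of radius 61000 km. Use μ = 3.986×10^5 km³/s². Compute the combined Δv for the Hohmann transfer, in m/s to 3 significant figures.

Δv = 3500 m/s

Transfer-ellipse semi-major axis a_t = (r₁ + r₂)/2 = (8550 + 61000)/2 = 34775 km.
Circular speed at r₁: v₁ = √(μ/r₁) = √(3.986×10^5/8550) = 6.828 km/s.
On the transfer ellipse at r₁, vis-viva gives v_p = √[μ(2/r₁ − 1/a_t)] = 9.043 km/s.
First burn Δv₁ = |v_p − v₁| = 2.215 km/s.
Circular speed at r₂: v₂ = √(μ/r₂) = 2.5563 km/s.
Transfer-orbit speed at r₂: v_a = √[μ(2/r₂ − 1/a_t)] = 1.2675 km/s.
Second burn Δv₂ = |v₂ − v_a| = 1.289 km/s.
Δv = Δv₁ + Δv₂ = 2.215 + 1.289 = 3.504 km/s.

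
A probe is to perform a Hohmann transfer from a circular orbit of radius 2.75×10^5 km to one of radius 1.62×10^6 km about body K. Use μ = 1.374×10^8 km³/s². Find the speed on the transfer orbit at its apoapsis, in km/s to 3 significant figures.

Transfer-ellipse semi-major axis a_t = (r₁ + r₂)/2 = (2.750×10^5 + 1.620×10^6)/2 = 9.475×10^5 km.
At apoapsis, r = 1.620×10^6 km.
Applying v² = μ(2/r − 1/a_t): v = 4.961 km/s.

v = 4.96 km/s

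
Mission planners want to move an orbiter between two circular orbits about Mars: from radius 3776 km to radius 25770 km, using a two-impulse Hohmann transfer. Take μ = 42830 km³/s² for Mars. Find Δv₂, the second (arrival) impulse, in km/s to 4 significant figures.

Δv₂ = 0.6374 km/s

Semi-major axis of the transfer orbit: a_t = (3776 + 25770)/2 = 14773 km.
Circular speed at r = 25770 km: v_c = √(μ/r) = 1.2892 km/s.
Vis-viva on the transfer ellipse at r = 25770 km gives v_t = √[μ(2/r − 1/a_t)] = 0.65178 km/s.
Δv₂ = |v_t − v_c| = |0.65178 − 1.2892| = 0.6374 km/s.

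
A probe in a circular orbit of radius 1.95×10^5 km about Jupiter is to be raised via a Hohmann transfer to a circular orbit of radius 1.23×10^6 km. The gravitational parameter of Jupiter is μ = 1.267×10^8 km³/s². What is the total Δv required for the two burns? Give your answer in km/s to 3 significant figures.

Semi-major axis of the transfer orbit: a_t = (1.950×10^5 + 1.230×10^6)/2 = 7.125×10^5 km.
Circular speed at r₁: v₁ = √(μ/r₁) = √(1.267×10^8/1.950×10^5) = 25.490 km/s.
Transfer-orbit speed at r₁ (v² = μ(2/r − 1/a)): v_p = √[μ(2/r₁ − 1/a_t)] = 33.491 km/s.
First burn Δv₁ = |v_p − v₁| = 8.001 km/s.
At r₂, v₂ = √(μ/r₂) = 10.15 km/s.
Transfer-orbit speed at r₂: v_a = √[μ(2/r₂ − 1/a_t)] = 5.310 km/s.
Second burn Δv₂ = |v₂ − v_a| = 4.840 km/s.
Total Δv = Δv₁ + Δv₂ = 12.84 km/s.

Δv = 12.8 km/s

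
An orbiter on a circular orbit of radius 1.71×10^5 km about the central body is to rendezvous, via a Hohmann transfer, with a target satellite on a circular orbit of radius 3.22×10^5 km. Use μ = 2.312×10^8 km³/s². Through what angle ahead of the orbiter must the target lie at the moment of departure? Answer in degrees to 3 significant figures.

Transfer-ellipse semi-major axis a_t = (r₁ + r₂)/2 = (1.710×10^5 + 3.220×10^5)/2 = 2.465×10^5 km.
The half-period of the transfer ellipse is t = π√(a_t³/μ) = 25286 s.
Target angular speed ω₂ = √(μ/r₂³) = 8.3217×10^-5 rad/s.
Angle swept by the target during transfer: ω₂·t = 2.104 rad = 120.6°.
The orbiter traverses 180° on the transfer ellipse, so the target must lead by 180° − 120.6° = 59.4°.

φ = 59.4°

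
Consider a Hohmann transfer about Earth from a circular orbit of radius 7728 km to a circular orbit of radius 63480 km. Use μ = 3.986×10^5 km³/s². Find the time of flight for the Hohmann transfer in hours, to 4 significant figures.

t = 9.286 hours

The Hohmann ellipse has a_t = (r₁ + r₂)/2 = 35604 km.
By Kepler's third law the transfer-orbit period is T = 2π√(a_t³/μ), so t = T/2 = 33430 s.
Converting: 33430 s ÷ 3600 s/hour = 9.286 hours.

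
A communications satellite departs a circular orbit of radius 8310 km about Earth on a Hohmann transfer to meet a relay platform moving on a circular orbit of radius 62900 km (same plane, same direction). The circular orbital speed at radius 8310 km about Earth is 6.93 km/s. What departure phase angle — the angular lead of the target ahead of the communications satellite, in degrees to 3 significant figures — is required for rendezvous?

φ = 103°

From the circular-orbit relation v² = μ/r at r = 8310 km: μ = v²r = (6.93)² × 8310 = 3.99087×10^5 km³/s².
The Hohmann ellipse has a_t = (r₁ + r₂)/2 = 35605 km.
The half-period of the transfer ellipse is t = π√(a_t³/μ) = 33410 s.
Target angular speed ω₂ = √(μ/r₂³) = 4.005×10^-5 rad/s.
Angle swept by the target during transfer: ω₂·t = 1.338 rad = 76.66°.
Arrival is 180° from departure on the ellipse, so φ = 180° − 76.66° = 103°.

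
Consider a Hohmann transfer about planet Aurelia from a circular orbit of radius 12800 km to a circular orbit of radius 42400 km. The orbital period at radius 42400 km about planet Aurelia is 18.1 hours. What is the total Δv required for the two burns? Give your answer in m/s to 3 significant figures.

Δv = 3090 m/s

From Kepler's third law T² = 4π²r³/μ at r = 42400 km, T = 18.1 hours = 18.1 × 3600 s = 65160 s: μ = 4π²r³/T² = 7.08753×10^5 km³/s².
Semi-major axis of the transfer orbit: a_t = (12800 + 42400)/2 = 27600 km.
Circular speed at r₁: v₁ = √(μ/r₁) = √(7.08753×10^5/12800) = 7.441 km/s.
On the transfer ellipse at r₁, vis-viva gives v_p = √[μ(2/r₁ − 1/a_t)] = 9.223 km/s.
First burn Δv₁ = |v_p − v₁| = 1.782 km/s.
Circular speed at r₂: v₂ = √(μ/r₂) = 4.0885 km/s.
Transfer-orbit speed at r₂: v_a = √[μ(2/r₂ − 1/a_t)] = 2.7843 km/s.
Second burn Δv₂ = |v₂ − v_a| = 1.304 km/s.
Total Δv = Δv₁ + Δv₂ = 3.086 km/s.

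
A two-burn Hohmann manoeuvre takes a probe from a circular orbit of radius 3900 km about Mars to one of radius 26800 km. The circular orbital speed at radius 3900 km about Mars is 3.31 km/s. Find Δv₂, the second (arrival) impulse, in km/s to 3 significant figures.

From the circular-orbit relation v² = μ/r at r = 3900 km: μ = v²r = (3.31)² × 3900 = 42728.8 km³/s².
Transfer-ellipse semi-major axis a_t = (r₁ + r₂)/2 = (3900 + 26800)/2 = 15350 km.
Circular speed at r = 26800 km: v_c = √(μ/r) = 1.2627 km/s.
Vis-viva on the transfer ellipse at r = 26800 km gives v_t = √[μ(2/r − 1/a_t)] = 0.63646 km/s.
Δv₂ = |v_t − v_c| = |0.63646 − 1.2627| = 0.6262 km/s.

Δv₂ = 0.626 km/s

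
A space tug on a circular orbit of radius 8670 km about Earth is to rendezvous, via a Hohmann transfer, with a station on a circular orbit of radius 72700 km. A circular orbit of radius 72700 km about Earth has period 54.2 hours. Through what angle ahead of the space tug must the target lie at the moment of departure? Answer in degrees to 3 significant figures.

φ = 105°

From Kepler's third law T² = 4π²r³/μ at r = 72700 km, T = 54.2 hours = 54.2 × 3600 s = 1.9512×10^5 s: μ = 4π²r³/T² = 3.98437×10^5 km³/s².
The Hohmann ellipse has a_t = (r₁ + r₂)/2 = 40685 km.
Transfer time t = π√(a_t³/μ) = 40843 s.
The target's mean motion on its circular orbit is ω₂ = √(μ/r₂³) = 3.2202×10^-5 rad/s.
Angle swept by the target during transfer: ω₂·t = 1.3152 rad = 75.36°.
Arrival is 180° from departure on the ellipse, so φ = 180° − 75.36° = 105°.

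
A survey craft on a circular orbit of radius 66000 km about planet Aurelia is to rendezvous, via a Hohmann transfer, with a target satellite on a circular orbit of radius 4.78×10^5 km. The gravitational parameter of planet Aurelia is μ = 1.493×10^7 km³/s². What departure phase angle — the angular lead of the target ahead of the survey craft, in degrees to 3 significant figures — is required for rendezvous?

φ = 103°

The Hohmann ellipse has a_t = (r₁ + r₂)/2 = 2.720×10^5 km.
Transfer time t = π√(a_t³/μ) = 1.15338×10^5 s.
Target angular speed ω₂ = √(μ/r₂³) = 1.16920×10^-5 rad/s.
Angle swept by the target during transfer: ω₂·t = 1.34853 rad = 77.27°.
The survey craft traverses 180° on the transfer ellipse, so the target must lead by 180° − 77.27° = 103°.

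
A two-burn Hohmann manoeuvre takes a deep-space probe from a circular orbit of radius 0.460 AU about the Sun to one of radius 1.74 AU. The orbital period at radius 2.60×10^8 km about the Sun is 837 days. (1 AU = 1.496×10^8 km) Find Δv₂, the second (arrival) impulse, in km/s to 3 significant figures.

Δv₂ = 7.98 km/s

From Kepler's third law T² = 4π²r³/μ at r = 2.60×10^8 km, T = 837 days = 837 × 86400 s = 7.23168×10^7 s: μ = 4π²r³/T² = 1.32679×10^11 km³/s².
In km: r₁ = 0.460 × 1.496×10^8 = 6.8816×10^7 km; r₂ = 1.74 × 1.496×10^8 = 2.60304×10^8 km.
Transfer-ellipse semi-major axis a_t = (r₁ + r₂)/2 = (6.8816×10^7 + 2.60304×10^8)/2 = 1.6456×10^8 km.
On the circular orbit at r = 2.60304×10^8 km, v_c = √(μ/r) = 22.577 km/s.
Transfer-orbit speed at the same r (vis-viva, a = a_t): v_t = √[μ(2/r − 1/a_t)] = 14.600 km/s.
Δv₂ = |v_t − v_c| = |14.600 − 22.577| = 7.977 km/s.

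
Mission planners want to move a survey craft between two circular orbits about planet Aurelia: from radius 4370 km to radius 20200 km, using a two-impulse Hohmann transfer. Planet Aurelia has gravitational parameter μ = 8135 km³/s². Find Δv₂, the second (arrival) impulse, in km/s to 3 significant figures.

Δv₂ = 0.256 km/s

The Hohmann ellipse has a_t = (r₁ + r₂)/2 = 12285 km.
Circular speed at r = 20200 km: v_c = √(μ/r) = 0.6346 km/s.
Vis-viva on the transfer ellipse at r = 20200 km gives v_t = √[μ(2/r − 1/a_t)] = 0.3785 km/s.
Δv₂ = |v_t − v_c| = |0.3785 − 0.6346| = 0.2561 km/s.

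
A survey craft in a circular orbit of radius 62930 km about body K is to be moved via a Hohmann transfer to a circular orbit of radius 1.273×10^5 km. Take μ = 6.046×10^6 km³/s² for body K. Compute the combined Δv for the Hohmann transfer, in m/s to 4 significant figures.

Δv = 2824 m/s

The Hohmann ellipse has a_t = (r₁ + r₂)/2 = 95115 km.
Circular speed at r₁: v₁ = √(μ/r₁) = √(6.046×10^6/62930) = 9.802 km/s.
Transfer-orbit speed at r₁ (vis-viva equation): v_p = √[μ(2/r₁ − 1/a_t)] = 11.34 km/s.
First burn Δv₁ = |v_p − v₁| = 1.538 km/s.
At r₂, v₂ = √(μ/r₂) = 6.892 km/s.
Transfer-orbit speed at r₂: v_a = √[μ(2/r₂ − 1/a_t)] = 5.606 km/s.
Second burn Δv₂ = |v₂ − v_a| = 1.286 km/s.
Δv = Δv₁ + Δv₂ = 1.538 + 1.286 = 2.824 km/s.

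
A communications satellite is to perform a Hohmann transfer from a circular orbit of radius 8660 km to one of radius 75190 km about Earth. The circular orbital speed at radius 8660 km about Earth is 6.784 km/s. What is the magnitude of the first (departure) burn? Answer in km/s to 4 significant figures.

From the circular-orbit relation v² = μ/r at r = 8660 km: μ = v²r = (6.784)² × 8660 = 3.98556×10^5 km³/s².
Transfer-ellipse semi-major axis a_t = (r₁ + r₂)/2 = (8660 + 75190)/2 = 41925 km.
Circular speed at r = 8660 km: v_c = √(μ/r) = 6.784 km/s.
Vis-viva on the transfer ellipse at r = 8660 km gives v_t = √[μ(2/r − 1/a_t)] = 9.085 km/s.
Δv₁ = |v_t − v_c| = |9.085 − 6.784| = 2.301 km/s.

Δv₁ = 2.301 km/s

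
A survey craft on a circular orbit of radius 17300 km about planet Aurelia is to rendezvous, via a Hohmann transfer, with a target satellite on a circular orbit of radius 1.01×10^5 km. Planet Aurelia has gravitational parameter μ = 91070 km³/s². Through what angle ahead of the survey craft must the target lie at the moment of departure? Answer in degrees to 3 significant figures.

The Hohmann ellipse has a_t = (r₁ + r₂)/2 = 59150 km.
Transfer time t = π√(a_t³/μ) = 1.498×10^5 s.
The target's mean motion on its circular orbit is ω₂ = √(μ/r₂³) = 9.402×10^-6 rad/s.
Angle swept by the target during transfer: ω₂·t = 1.408 rad = 80.67°.
Arrival is 180° from departure on the ellipse, so φ = 180° − 80.67° = 99.3°.

φ = 99.3°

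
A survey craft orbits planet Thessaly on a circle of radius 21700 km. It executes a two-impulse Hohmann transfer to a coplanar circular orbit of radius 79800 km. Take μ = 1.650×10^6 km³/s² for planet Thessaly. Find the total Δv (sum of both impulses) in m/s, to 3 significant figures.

Semi-major axis of the transfer orbit: a_t = (21700 + 79800)/2 = 50750 km.
At r₁ the circular-orbit speed is v₁ = √(μ/r₁) = 8.71991 km/s.
On the transfer ellipse at r₁, v² = μ(2/r − 1/a) gives v_p = √[μ(2/r₁ − 1/a_t)] = 10.9344 km/s.
First burn Δv₁ = |v_p − v₁| = 2.2145 km/s.
At r₂, v₂ = √(μ/r₂) = 4.5472 km/s.
Transfer-orbit speed at r₂: v_a = √[μ(2/r₂ − 1/a_t)] = 2.9734 km/s.
Second burn Δv₂ = |v₂ − v_a| = 1.5738 km/s.
Δv = Δv₁ + Δv₂ = 2.2145 + 1.5738 = 3.788 km/s.

Δv = 3790 m/s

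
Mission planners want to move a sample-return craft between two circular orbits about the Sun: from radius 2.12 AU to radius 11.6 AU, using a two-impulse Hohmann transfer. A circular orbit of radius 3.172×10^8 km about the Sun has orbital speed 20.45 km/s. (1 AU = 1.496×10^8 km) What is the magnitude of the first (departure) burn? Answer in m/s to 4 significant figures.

Δv₁ = 6143 m/s

From the circular-orbit relation v² = μ/r at r = 3.172×10^8 km: μ = v²r = (20.45)² × 3.172×10^8 = 1.32654×10^11 km³/s².
In km: r₁ = 2.12 × 1.496×10^8 = 3.17152×10^8 km; r₂ = 11.6 × 1.496×10^8 = 1.73536×10^9 km.
Transfer-ellipse semi-major axis a_t = (r₁ + r₂)/2 = (3.17152×10^8 + 1.73536×10^9)/2 = 1.026256×10^9 km.
On the circular orbit at r = 3.17152×10^8 km, v_c = √(μ/r) = 20.452 km/s.
Transfer-orbit speed at the same r (vis-viva, a = a_t): v_t = √[μ(2/r − 1/a_t)] = 26.595 km/s.
Δv₁ = |v_t − v_c| = |26.595 − 20.452| = 6.143 km/s.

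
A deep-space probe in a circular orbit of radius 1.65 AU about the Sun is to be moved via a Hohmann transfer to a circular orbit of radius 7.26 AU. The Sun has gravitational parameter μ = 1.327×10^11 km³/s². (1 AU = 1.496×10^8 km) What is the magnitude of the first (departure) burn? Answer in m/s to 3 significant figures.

Δv₁ = 6410 m/s

In km: r₁ = 1.65 × 1.496×10^8 = 2.4684×10^8 km; r₂ = 7.26 × 1.496×10^8 = 1.086096×10^9 km.
Transfer-ellipse semi-major axis a_t = (r₁ + r₂)/2 = (2.4684×10^8 + 1.086096×10^9)/2 = 6.66468×10^8 km.
Circular speed at r = 2.4684×10^8 km: v_c = √(μ/r) = 23.186 km/s.
Vis-viva on the transfer ellipse at r = 2.4684×10^8 km gives v_t = √[μ(2/r − 1/a_t)] = 29.599 km/s.
Δv₁ = |v_t − v_c| = |29.599 − 23.186| = 6.413 km/s.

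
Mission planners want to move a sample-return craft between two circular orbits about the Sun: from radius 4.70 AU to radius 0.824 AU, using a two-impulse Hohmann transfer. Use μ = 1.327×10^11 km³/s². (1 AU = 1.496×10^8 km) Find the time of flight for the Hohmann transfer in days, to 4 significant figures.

t = 838.4 days

In km: r₁ = 4.70 × 1.496×10^8 = 7.0312×10^8 km; r₂ = 0.824 × 1.496×10^8 = 1.232704×10^8 km.
Transfer-ellipse semi-major axis a_t = (r₁ + r₂)/2 = (7.0312×10^8 + 1.232704×10^8)/2 = 4.131952×10^8 km.
Half the transfer-orbit period gives t = π√(a_t³/μ) = 7.2435×10^7 s.
Converting: 7.2435×10^7 s ÷ 86400 s/day = 838.4 days.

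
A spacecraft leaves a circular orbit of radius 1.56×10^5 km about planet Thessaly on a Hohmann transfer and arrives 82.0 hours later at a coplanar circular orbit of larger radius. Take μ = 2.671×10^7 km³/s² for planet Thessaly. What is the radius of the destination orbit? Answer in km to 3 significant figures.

r₂ = 1.08×10^6 km

Transfer time t = 82.0 hours = 2.952×10^5 s, and t = π√(a_t³/μ).
So a_t = (μ t²/π²)^(1/3) = (2.671×10^7 × (2.952×10^5)² / π²)^(1/3) = 6.1783×10^5 km.
Since a_t = (r₁ + r₂)/2, r₂ = 2a_t − r₁ = 2×6.1783×10^5 − 1.560×10^5 = 1.07966×10^6 km.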